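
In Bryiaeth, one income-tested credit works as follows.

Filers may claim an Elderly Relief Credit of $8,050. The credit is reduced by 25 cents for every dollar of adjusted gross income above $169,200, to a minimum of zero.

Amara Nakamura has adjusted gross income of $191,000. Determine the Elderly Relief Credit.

$2,600

Elderly Relief Credit: 25% of the $21,800 excess over $169,200 is $5,450; credit = $8,050 − $5,450 = $2,600.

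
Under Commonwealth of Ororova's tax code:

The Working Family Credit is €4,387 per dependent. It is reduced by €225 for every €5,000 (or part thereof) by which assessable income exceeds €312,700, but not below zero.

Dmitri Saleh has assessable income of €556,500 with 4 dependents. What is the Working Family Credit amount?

Working Family Credit: base = 4 × €4,387 = €17,548. income exceeds €312,700 by €243,800, which is 49 full-or-partial €5,000 increments; reduction = 49 × €225 = €11,025, leaving €6,523.

€6,523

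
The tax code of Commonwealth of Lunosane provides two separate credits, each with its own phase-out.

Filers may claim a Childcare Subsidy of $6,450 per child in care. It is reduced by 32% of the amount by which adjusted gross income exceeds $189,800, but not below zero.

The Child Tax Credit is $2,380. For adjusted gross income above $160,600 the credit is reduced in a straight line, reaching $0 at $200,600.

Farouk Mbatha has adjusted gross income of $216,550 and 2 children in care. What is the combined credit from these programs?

$4,340

Childcare Subsidy: base = 2 × $6,450 = $12,900. 32% of the $26,750 excess over $189,800 is $8,560; credit = $12,900 − $8,560 = $4,340.
Child Tax Credit: $216,550 is at or above $200,600, so the credit is $0.
Total: $4,340 + $0 = $4,340.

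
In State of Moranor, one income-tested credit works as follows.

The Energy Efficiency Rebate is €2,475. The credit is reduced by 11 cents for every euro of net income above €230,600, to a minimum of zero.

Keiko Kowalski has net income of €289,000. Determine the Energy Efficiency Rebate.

€0

Energy Efficiency Rebate: 11% of the €58,400 excess over €230,600 is €6,424 ≥ base, so the credit is €0.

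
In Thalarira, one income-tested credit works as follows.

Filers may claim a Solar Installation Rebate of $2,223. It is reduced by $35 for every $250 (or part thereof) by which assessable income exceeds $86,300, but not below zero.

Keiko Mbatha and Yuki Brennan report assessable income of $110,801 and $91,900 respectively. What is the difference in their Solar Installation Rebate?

Keiko ($110,801): Solar Installation Rebate: income exceeds $86,300 by $24,501 → 99 increments × $35 = $3,465 ≥ base, so the credit is $0.
Yuki ($91,900): Solar Installation Rebate: income exceeds $86,300 by $5,600, which is 23 full-or-partial $250 increments; reduction = 23 × $35 = $805, leaving $1,418.
Difference: |$0 − $1,418| = $1,418.

$1,418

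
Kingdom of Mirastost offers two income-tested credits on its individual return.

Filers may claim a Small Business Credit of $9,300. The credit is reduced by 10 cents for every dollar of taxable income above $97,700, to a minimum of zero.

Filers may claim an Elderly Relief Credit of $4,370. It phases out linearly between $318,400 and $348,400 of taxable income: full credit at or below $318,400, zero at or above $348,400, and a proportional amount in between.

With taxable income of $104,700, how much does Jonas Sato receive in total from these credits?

Small Business Credit: 10% of the $7,000 excess over $97,700 is $700; credit = $9,300 − $700 = $8,600.
Elderly Relief Credit: $104,700 is at or below the $318,400 threshold, so the full $4,370 applies.
Total: $8,600 + $4,370 = $12,970.

$12,970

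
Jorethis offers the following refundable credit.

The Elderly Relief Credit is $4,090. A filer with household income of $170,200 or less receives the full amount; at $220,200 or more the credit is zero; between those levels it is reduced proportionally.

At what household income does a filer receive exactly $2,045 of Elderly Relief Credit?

$195,200

$2,045 is 2,045/4,090 of the full $4,090, so 2,045/4,090 of the $50,000 range has been used: income = $170,200 + $50,000 × 2,045/4,090 = $195,200.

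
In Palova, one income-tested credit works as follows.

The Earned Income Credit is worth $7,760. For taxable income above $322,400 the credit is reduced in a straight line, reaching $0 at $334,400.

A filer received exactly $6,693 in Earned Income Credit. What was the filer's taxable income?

$6,693 is 6,693/7,760 of the full $7,760, so 1,067/7,760 of the $12,000 range has been used: income = $322,400 + $12,000 × 1,067/7,760 = $324,050.

$324,050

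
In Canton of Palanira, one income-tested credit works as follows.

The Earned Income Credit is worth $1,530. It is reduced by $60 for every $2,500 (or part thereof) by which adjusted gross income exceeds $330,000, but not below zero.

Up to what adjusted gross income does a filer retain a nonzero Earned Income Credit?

$392,500

After 25 increments the reduction is 25 × $60 = $1,500, leaving $30; one more increment wipes it out. Increment 25 ends at excess 25 × $2,500 = $62,500, so the highest qualifying income is $330,000 + $62,500 = $392,500.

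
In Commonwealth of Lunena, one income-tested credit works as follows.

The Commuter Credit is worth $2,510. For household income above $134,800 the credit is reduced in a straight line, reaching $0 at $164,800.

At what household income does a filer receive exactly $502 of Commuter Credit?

$158,800

$502 is 502/2,510 of the full $2,510, so 2,008/2,510 of the $30,000 range has been used: income = $134,800 + $30,000 × 2,008/2,510 = $158,800.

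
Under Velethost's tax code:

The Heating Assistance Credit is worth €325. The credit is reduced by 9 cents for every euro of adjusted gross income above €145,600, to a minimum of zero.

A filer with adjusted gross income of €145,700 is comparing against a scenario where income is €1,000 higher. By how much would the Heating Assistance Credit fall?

€90

At €145,700 — 9% of the €100 excess over €145,600 is €9; credit = €325 − €9 = €316.
At €146,700 — 9% of the €1,100 excess over €145,600 is €99; credit = €325 − €99 = €226.
Lost: €316 − €226 = €90.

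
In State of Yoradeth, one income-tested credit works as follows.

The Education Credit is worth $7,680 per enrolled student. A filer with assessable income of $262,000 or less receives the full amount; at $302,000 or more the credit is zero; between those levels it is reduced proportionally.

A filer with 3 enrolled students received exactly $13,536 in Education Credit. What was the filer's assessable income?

$278,500

Full credit = 3 × $7,680 = $23,040.
$13,536 is 13,536/23,040 of the full $23,040, so 9,504/23,040 of the $40,000 range has been used: income = $262,000 + $40,000 × 9,504/23,040 = $278,500.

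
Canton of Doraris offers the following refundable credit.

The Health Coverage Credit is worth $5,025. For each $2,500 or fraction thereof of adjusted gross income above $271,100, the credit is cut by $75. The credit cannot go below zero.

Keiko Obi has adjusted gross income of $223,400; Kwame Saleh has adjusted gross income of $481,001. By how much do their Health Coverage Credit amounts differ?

Keiko ($223,400): Health Coverage Credit: $223,400 is at or below the $271,100 threshold, so the full $5,025 applies.
Kwame ($481,001): Health Coverage Credit: income exceeds $271,100 by $209,901 → 84 increments × $75 = $6,300 ≥ base, so the credit is $0.
Difference: |$5,025 − $0| = $5,025.

$5,025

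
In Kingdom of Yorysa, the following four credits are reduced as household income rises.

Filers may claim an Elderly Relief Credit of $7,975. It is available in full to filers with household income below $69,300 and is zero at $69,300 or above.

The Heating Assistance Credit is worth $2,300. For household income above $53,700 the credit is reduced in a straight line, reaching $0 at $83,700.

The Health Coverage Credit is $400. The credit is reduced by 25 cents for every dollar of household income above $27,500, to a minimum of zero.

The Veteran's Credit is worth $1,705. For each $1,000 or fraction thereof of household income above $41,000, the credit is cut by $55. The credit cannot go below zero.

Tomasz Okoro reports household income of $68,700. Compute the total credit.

Elderly Relief Credit: $68,700 is below the $69,300 cutoff, so the full $7,975 applies.
Heating Assistance Credit: $68,700 is $15,000 into a $30,000 phase-out range, leaving 15,000/30,000 of the credit: $2,300 × 15,000/30,000 = $1,150.
Health Coverage Credit: 25% of the $41,200 excess over $27,500 is $10,300 ≥ base, so the credit is $0.
Veteran's Credit: income exceeds $41,000 by $27,700, which is 28 full-or-partial $1,000 increments; reduction = 28 × $55 = $1,540, leaving $165.
Total: $7,975 + $1,150 + $0 + $165 = $9,290.

$9,290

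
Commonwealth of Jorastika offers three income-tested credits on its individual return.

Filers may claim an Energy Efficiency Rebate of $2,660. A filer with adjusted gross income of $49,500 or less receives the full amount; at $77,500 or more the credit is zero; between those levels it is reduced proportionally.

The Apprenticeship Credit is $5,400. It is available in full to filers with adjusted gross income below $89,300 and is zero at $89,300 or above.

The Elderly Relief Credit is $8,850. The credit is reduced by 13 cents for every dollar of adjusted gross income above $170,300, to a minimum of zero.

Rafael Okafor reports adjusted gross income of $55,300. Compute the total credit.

Energy Efficiency Rebate: $55,300 is $5,800 into a $28,000 phase-out range, leaving 22,200/28,000 of the credit: $2,660 × 22,200/28,000 = $2,109.
Apprenticeship Credit: $55,300 is below the $89,300 cutoff, so the full $5,400 applies.
Elderly Relief Credit: $55,300 is at or below the $170,300 threshold, so the full $8,850 applies.
Total: $2,109 + $5,400 + $8,850 = $16,359.

$16,359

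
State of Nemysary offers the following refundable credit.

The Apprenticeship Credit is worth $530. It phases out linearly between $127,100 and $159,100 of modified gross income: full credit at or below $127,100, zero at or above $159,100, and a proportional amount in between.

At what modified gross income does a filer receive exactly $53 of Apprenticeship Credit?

$53 is 53/530 of the full $530, so 477/530 of the $32,000 range has been used: income = $127,100 + $32,000 × 477/530 = $155,900.

$155,900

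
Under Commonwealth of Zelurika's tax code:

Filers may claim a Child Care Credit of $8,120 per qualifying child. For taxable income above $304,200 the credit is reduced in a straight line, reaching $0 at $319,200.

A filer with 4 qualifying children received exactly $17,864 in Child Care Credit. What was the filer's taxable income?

Full credit = 4 × $8,120 = $32,480.
$17,864 is 17,864/32,480 of the full $32,480, so 14,616/32,480 of the $15,000 range has been used: income = $304,200 + $15,000 × 14,616/32,480 = $310,950.

$310,950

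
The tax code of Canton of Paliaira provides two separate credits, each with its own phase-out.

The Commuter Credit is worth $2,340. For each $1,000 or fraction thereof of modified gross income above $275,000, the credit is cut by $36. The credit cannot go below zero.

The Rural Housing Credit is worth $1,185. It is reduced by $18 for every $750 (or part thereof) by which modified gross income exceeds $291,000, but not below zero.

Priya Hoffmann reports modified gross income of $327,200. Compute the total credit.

Commuter Credit: income exceeds $275,000 by $52,200, which is 53 full-or-partial $1,000 increments; reduction = 53 × $36 = $1,908, leaving $432.
Rural Housing Credit: income exceeds $291,000 by $36,200, which is 49 full-or-partial $750 increments; reduction = 49 × $18 = $882, leaving $303.
Total: $432 + $303 = $735.

$735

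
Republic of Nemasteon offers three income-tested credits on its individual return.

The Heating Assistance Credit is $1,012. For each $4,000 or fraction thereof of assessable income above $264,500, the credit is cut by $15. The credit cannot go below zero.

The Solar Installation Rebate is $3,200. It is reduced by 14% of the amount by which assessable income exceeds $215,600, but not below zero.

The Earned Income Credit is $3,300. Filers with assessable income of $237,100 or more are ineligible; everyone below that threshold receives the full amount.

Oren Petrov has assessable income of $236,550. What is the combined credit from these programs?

$4,579

Heating Assistance Credit: $236,550 is at or below the $264,500 threshold, so the full $1,012 applies.
Solar Installation Rebate: 14% of the $20,950 excess over $215,600 is $2,933; credit = $3,200 − $2,933 = $267.
Earned Income Credit: $236,550 is below the $237,100 cutoff, so the full $3,300 applies.
Total: $1,012 + $267 + $3,300 = $4,579.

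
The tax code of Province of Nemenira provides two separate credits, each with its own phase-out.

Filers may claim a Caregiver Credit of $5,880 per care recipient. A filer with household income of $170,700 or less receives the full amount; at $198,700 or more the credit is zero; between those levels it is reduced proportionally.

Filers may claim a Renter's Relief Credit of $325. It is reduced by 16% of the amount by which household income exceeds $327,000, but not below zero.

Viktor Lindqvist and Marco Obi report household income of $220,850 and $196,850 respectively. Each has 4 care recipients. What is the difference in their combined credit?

Viktor ($220,850): Caregiver Credit: base = 4 × $5,880 = $23,520. $220,850 is at or above $198,700, so the credit is $0. Renter's Relief Credit: $220,850 is at or below the $327,000 threshold, so the full $325 applies. total $0 + $325 = $325
Marco ($196,850): Caregiver Credit: base = 4 × $5,880 = $23,520. $196,850 is $26,150 into a $28,000 phase-out range, leaving 1,850/28,000 of the credit: $23,520 × 1,850/28,000 = $1,554. Renter's Relief Credit: $196,850 is at or below the $327,000 threshold, so the full $325 applies. total $1,554 + $325 = $1,879
Difference: |$325 − $1,879| = $1,554.

$1,554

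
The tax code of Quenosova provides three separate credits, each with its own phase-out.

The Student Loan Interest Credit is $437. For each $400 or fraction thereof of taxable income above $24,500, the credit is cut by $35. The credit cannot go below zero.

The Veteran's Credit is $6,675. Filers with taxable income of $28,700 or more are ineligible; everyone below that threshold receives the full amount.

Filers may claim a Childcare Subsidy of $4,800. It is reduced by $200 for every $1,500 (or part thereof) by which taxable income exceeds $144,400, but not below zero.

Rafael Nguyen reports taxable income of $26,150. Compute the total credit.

Student Loan Interest Credit: income exceeds $24,500 by $1,650, which is 5 full-or-partial $400 increments; reduction = 5 × $35 = $175, leaving $262.
Veteran's Credit: $26,150 is below the $28,700 cutoff, so the full $6,675 applies.
Childcare Subsidy: $26,150 is at or below the $144,400 threshold, so the full $4,800 applies.
Total: $262 + $6,675 + $4,800 = $11,737.

$11,737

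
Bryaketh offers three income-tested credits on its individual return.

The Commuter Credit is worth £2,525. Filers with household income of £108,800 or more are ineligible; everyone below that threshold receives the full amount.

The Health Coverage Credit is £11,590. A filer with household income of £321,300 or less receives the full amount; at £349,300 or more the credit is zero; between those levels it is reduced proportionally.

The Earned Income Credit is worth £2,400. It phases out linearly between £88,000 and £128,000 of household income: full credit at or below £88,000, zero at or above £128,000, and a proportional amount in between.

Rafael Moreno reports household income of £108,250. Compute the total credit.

£15,300

Commuter Credit: £108,250 is below the £108,800 cutoff, so the full £2,525 applies.
Health Coverage Credit: £108,250 is at or below the £321,300 threshold, so the full £11,590 applies.
Earned Income Credit: £108,250 is £20,250 into a £40,000 phase-out range, leaving 19,750/40,000 of the credit: £2,400 × 19,750/40,000 = £1,185.
Total: £2,525 + £11,590 + £1,185 = £15,300.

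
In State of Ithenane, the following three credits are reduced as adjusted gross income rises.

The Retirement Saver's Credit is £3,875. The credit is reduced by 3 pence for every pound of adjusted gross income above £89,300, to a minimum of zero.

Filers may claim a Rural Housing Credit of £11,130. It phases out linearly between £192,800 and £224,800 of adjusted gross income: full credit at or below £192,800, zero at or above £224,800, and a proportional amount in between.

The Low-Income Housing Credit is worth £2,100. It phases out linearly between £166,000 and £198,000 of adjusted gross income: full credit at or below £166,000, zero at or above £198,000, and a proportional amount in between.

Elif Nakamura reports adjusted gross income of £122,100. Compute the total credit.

£16,121

Retirement Saver's Credit: 3% of the £32,800 excess over £89,300 is £984; credit = £3,875 − £984 = £2,891.
Rural Housing Credit: £122,100 is at or below the £192,800 threshold, so the full £11,130 applies.
Low-Income Housing Credit: £122,100 is at or below the £166,000 threshold, so the full £2,100 applies.
Total: £2,891 + £11,130 + £2,100 = £16,121.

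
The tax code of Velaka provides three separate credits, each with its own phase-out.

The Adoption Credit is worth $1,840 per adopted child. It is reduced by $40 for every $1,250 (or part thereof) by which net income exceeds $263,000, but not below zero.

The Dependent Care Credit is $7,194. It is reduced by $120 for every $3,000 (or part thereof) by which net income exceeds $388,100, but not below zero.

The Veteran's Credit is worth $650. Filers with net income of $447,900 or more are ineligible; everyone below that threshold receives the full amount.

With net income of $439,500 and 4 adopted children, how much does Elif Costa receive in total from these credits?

$7,364

Adoption Credit: base = 4 × $1,840 = $7,360. income exceeds $263,000 by $176,500, which is 142 full-or-partial $1,250 increments; reduction = 142 × $40 = $5,680, leaving $1,680.
Dependent Care Credit: income exceeds $388,100 by $51,400, which is 18 full-or-partial $3,000 increments; reduction = 18 × $120 = $2,160, leaving $5,034.
Veteran's Credit: $439,500 is below the $447,900 cutoff, so the full $650 applies.
Total: $1,680 + $5,034 + $650 = $7,364.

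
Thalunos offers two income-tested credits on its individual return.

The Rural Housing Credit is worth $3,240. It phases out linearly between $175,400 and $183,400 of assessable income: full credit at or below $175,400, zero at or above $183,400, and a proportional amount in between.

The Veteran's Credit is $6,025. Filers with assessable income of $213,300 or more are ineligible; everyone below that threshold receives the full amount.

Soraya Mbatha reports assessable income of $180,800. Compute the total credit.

$7,078

Rural Housing Credit: $180,800 is $5,400 into a $8,000 phase-out range, leaving 2,600/8,000 of the credit: $3,240 × 2,600/8,000 = $1,053.
Veteran's Credit: $180,800 is below the $213,300 cutoff, so the full $6,025 applies.
Total: $1,053 + $6,025 = $7,078.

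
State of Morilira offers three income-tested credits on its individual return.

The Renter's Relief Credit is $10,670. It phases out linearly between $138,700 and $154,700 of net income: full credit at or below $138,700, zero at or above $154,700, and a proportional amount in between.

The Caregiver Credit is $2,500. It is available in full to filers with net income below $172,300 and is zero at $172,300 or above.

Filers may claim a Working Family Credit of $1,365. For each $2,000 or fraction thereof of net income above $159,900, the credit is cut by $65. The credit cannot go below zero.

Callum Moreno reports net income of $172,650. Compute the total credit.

Renter's Relief Credit: $172,650 is at or above $154,700, so the credit is $0.
Caregiver Credit: $172,650 meets or exceeds the $172,300 cutoff, so the credit is $0.
Working Family Credit: income exceeds $159,900 by $12,750, which is 7 full-or-partial $2,000 increments; reduction = 7 × $65 = $455, leaving $910.
Total: $0 + $0 + $910 = $910.

$910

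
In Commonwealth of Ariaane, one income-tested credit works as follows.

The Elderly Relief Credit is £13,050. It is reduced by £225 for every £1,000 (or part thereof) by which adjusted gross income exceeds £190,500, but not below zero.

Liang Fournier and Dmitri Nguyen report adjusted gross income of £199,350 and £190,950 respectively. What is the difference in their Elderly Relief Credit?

Liang (£199,350): Elderly Relief Credit: income exceeds £190,500 by £8,850, which is 9 full-or-partial £1,000 increments; reduction = 9 × £225 = £2,025, leaving £11,025.
Dmitri (£190,950): Elderly Relief Credit: income exceeds £190,500 by £450, which is 1 full-or-partial £1,000 increment; reduction = 1 × £225 = £225, leaving £12,825.
Difference: |£11,025 − £12,825| = £1,800.

£1,800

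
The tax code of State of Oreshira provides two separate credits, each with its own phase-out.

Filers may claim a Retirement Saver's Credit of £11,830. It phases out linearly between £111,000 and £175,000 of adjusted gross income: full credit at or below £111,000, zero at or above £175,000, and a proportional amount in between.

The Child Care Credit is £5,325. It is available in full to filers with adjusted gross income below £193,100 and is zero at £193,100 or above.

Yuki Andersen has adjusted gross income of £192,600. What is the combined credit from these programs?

Retirement Saver's Credit: £192,600 is at or above £175,000, so the credit is £0.
Child Care Credit: £192,600 is below the £193,100 cutoff, so the full £5,325 applies.
Total: £0 + £5,325 = £5,325.

£5,325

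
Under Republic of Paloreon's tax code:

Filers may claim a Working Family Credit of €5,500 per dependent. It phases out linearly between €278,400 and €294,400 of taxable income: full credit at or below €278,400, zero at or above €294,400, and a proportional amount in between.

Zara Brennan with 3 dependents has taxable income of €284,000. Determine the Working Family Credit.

€10,725

Working Family Credit: base = 3 × €5,500 = €16,500. €284,000 is €5,600 into a €16,000 phase-out range, leaving 10,400/16,000 of the credit: €16,500 × 10,400/16,000 = €10,725.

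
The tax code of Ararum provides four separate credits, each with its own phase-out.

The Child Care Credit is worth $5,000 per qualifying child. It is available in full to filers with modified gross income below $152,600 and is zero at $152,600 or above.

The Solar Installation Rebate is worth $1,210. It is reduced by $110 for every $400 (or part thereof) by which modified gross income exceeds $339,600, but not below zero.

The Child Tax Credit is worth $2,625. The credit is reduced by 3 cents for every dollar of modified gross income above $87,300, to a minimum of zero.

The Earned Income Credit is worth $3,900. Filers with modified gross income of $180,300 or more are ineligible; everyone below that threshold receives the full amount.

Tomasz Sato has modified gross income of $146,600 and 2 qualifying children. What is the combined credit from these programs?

$15,956

Child Care Credit: base = 2 × $5,000 = $10,000. $146,600 is below the $152,600 cutoff, so the full $10,000 applies.
Solar Installation Rebate: $146,600 is at or below the $339,600 threshold, so the full $1,210 applies.
Child Tax Credit: 3% of the $59,300 excess over $87,300 is $1,779; credit = $2,625 − $1,779 = $846.
Earned Income Credit: $146,600 is below the $180,300 cutoff, so the full $3,900 applies.
Total: $10,000 + $1,210 + $846 + $3,900 = $15,956.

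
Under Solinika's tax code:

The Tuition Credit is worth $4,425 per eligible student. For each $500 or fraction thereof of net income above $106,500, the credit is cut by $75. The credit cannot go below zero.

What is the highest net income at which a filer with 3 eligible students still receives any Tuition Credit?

Full credit = 3 × $4,425 = $13,275.
After 176 increments the reduction is 176 × $75 = $13,200, leaving $75; one more increment wipes it out. Increment 176 ends at excess 176 × $500 = $88,000, so the highest qualifying income is $106,500 + $88,000 = $194,500.

$194,500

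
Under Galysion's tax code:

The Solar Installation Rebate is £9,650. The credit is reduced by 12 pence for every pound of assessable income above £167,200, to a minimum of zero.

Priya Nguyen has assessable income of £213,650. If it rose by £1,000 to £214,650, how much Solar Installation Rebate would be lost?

£120

At £213,650 — 12% of the £46,450 excess over £167,200 is £5,574; credit = £9,650 − £5,574 = £4,076.
At £214,650 — 12% of the £47,450 excess over £167,200 is £5,694; credit = £9,650 − £5,694 = £3,956.
Lost: £4,076 − £3,956 = £120.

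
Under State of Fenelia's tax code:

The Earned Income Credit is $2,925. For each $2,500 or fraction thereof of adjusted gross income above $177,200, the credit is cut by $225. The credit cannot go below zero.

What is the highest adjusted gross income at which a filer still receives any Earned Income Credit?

$207,200

After 12 increments the reduction is 12 × $225 = $2,700, leaving $225; one more increment wipes it out. Increment 12 ends at excess 12 × $2,500 = $30,000, so the highest qualifying income is $177,200 + $30,000 = $207,200.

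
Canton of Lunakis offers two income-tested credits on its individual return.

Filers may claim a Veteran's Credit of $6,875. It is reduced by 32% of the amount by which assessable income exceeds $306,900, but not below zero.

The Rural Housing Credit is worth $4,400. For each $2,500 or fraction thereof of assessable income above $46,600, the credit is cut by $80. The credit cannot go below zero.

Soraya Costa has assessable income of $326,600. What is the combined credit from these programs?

$571

Veteran's Credit: 32% of the $19,700 excess over $306,900 is $6,304; credit = $6,875 − $6,304 = $571.
Rural Housing Credit: income exceeds $46,600 by $280,000 → 112 increments × $80 = $8,960 ≥ base, so the credit is $0.
Total: $571 + $0 = $571.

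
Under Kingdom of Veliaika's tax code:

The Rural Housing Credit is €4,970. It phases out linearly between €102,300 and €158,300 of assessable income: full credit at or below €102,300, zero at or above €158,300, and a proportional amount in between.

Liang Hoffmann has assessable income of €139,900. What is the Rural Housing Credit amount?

€1,633

Rural Housing Credit: €139,900 is €37,600 into a €56,000 phase-out range, leaving 18,400/56,000 of the credit: €4,970 × 18,400/56,000 = €1,633.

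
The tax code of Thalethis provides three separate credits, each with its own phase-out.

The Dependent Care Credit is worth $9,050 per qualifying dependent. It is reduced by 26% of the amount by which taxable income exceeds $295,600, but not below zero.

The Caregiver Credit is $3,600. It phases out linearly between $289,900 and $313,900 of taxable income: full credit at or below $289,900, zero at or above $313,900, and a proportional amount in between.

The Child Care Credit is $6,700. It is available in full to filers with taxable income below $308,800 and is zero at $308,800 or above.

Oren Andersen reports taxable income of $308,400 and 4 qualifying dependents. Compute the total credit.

$40,397

Dependent Care Credit: base = 4 × $9,050 = $36,200. 26% of the $12,800 excess over $295,600 is $3,328; credit = $36,200 − $3,328 = $32,872.
Caregiver Credit: $308,400 is $18,500 into a $24,000 phase-out range, leaving 5,500/24,000 of the credit: $3,600 × 5,500/24,000 = $825.
Child Care Credit: $308,400 is below the $308,800 cutoff, so the full $6,700 applies.
Total: $32,872 + $825 + $6,700 = $40,397.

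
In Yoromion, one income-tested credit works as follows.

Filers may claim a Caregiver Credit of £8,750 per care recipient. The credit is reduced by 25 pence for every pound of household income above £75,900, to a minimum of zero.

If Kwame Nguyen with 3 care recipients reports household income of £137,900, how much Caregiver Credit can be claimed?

£10,750

Caregiver Credit: base = 3 × £8,750 = £26,250. 25% of the £62,000 excess over £75,900 is £15,500; credit = £26,250 − £15,500 = £10,750.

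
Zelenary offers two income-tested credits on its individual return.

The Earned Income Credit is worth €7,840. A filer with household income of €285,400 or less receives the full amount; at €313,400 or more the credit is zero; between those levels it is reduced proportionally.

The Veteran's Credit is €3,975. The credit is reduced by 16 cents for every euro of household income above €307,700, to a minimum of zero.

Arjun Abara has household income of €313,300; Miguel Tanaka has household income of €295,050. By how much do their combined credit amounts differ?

€6,006

Arjun (€313,300): Earned Income Credit: €313,300 is €27,900 into a €28,000 phase-out range, leaving 100/28,000 of the credit: €7,840 × 100/28,000 = €28. Veteran's Credit: 16% of the €5,600 excess over €307,700 is €896; credit = €3,975 − €896 = €3,079. total €28 + €3,079 = €3,107
Miguel (€295,050): Earned Income Credit: €295,050 is €9,650 into a €28,000 phase-out range, leaving 18,350/28,000 of the credit: €7,840 × 18,350/28,000 = €5,138. Veteran's Credit: €295,050 is at or below the €307,700 threshold, so the full €3,975 applies. total €5,138 + €3,975 = €9,113
Difference: |€3,107 − €9,113| = €6,006.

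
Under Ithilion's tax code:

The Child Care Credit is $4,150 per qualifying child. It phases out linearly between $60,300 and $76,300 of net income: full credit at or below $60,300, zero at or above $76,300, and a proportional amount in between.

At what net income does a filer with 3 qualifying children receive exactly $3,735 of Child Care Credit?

$71,500

Full credit = 3 × $4,150 = $12,450.
$3,735 is 3,735/12,450 of the full $12,450, so 8,715/12,450 of the $16,000 range has been used: income = $60,300 + $16,000 × 8,715/12,450 = $71,500.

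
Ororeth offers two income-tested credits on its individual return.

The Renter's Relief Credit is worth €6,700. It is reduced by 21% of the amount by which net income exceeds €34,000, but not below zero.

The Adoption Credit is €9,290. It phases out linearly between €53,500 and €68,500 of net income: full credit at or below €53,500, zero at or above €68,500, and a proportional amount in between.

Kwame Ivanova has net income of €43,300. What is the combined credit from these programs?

Renter's Relief Credit: 21% of the €9,300 excess over €34,000 is €1,953; credit = €6,700 − €1,953 = €4,747.
Adoption Credit: €43,300 is at or below the €53,500 threshold, so the full €9,290 applies.
Total: €4,747 + €9,290 = €14,037.

€14,037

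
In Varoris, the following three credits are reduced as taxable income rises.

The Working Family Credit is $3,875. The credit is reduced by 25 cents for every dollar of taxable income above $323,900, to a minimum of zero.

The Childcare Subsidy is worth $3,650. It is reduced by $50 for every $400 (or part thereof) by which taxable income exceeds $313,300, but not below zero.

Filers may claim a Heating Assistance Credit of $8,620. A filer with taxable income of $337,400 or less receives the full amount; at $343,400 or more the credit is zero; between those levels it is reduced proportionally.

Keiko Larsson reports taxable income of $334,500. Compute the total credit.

Working Family Credit: 25% of the $10,600 excess over $323,900 is $2,650; credit = $3,875 − $2,650 = $1,225.
Childcare Subsidy: income exceeds $313,300 by $21,200, which is 53 full-or-partial $400 increments; reduction = 53 × $50 = $2,650, leaving $1,000.
Heating Assistance Credit: $334,500 is at or below the $337,400 threshold, so the full $8,620 applies.
Total: $1,225 + $1,000 + $8,620 = $10,845.

$10,845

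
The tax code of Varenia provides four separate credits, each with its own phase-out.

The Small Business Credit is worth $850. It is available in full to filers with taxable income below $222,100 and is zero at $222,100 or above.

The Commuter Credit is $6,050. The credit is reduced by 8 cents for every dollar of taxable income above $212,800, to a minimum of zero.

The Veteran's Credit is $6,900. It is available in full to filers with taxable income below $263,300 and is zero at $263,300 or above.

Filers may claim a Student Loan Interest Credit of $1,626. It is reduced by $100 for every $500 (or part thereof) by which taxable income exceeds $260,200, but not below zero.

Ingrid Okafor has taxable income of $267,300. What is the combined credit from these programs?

Small Business Credit: $267,300 meets or exceeds the $222,100 cutoff, so the credit is $0.
Commuter Credit: 8% of the $54,500 excess over $212,800 is $4,360; credit = $6,050 − $4,360 = $1,690.
Veteran's Credit: $267,300 meets or exceeds the $263,300 cutoff, so the credit is $0.
Student Loan Interest Credit: income exceeds $260,200 by $7,100, which is 15 full-or-partial $500 increments; reduction = 15 × $100 = $1,500, leaving $126.
Total: $0 + $1,690 + $0 + $126 = $1,816.

$1,816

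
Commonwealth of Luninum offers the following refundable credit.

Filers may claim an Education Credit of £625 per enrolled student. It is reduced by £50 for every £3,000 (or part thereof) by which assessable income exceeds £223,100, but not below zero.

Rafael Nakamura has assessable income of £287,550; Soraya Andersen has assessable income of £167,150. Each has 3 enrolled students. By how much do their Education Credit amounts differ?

Rafael (£287,550): Education Credit: base = 3 × £625 = £1,875. income exceeds £223,100 by £64,450, which is 22 full-or-partial £3,000 increments; reduction = 22 × £50 = £1,100, leaving £775.
Soraya (£167,150): Education Credit: base = 3 × £625 = £1,875. £167,150 is at or below the £223,100 threshold, so the full £1,875 applies.
Difference: |£775 − £1,875| = £1,100.

£1,100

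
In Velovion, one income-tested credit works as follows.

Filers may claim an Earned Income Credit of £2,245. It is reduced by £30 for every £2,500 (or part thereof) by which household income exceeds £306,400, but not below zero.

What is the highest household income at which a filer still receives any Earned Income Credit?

£491,400

After 74 increments the reduction is 74 × £30 = £2,220, leaving £25; one more increment wipes it out. Increment 74 ends at excess 74 × £2,500 = £185,000, so the highest qualifying income is £306,400 + £185,000 = £491,400.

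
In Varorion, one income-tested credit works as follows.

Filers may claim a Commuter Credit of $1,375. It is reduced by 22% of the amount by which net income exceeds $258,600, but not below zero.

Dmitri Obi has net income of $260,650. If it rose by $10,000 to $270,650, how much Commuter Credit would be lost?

$924

At $260,650 — 22% of the $2,050 excess over $258,600 is $451; credit = $1,375 − $451 = $924.
At $270,650 — 22% of the $12,050 excess over $258,600 is $2,651 ≥ base, so the credit is $0.
Lost: $924 − $0 = $924.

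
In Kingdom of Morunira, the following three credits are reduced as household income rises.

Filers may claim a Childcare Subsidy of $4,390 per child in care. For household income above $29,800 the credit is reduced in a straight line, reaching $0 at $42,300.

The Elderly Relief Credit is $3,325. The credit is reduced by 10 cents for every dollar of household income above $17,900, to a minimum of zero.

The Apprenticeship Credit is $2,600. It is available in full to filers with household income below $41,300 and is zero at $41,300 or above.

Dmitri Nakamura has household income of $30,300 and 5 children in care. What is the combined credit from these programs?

$25,757

Childcare Subsidy: base = 5 × $4,390 = $21,950. $30,300 is $500 into a $12,500 phase-out range, leaving 12,000/12,500 of the credit: $21,950 × 12,000/12,500 = $21,072.
Elderly Relief Credit: 10% of the $12,400 excess over $17,900 is $1,240; credit = $3,325 − $1,240 = $2,085.
Apprenticeship Credit: $30,300 is below the $41,300 cutoff, so the full $2,600 applies.
Total: $21,072 + $2,085 + $2,600 = $25,757.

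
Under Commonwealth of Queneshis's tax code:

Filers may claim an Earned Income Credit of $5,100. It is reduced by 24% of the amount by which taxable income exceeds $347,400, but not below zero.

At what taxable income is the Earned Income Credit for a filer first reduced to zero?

The credit falls by 24% of each dollar above $347,400, so it reaches zero when the excess is $5,100 / 24% = $21,250: income = $347,400 + $21,250 = $368,650.

$368,650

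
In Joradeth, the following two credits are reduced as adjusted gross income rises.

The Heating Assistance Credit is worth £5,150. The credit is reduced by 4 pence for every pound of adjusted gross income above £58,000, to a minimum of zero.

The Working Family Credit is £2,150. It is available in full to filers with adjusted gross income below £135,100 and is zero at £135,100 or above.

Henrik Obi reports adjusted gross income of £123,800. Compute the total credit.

Heating Assistance Credit: 4% of the £65,800 excess over £58,000 is £2,632; credit = £5,150 − £2,632 = £2,518.
Working Family Credit: £123,800 is below the £135,100 cutoff, so the full £2,150 applies.
Total: £2,518 + £2,150 = £4,668.

£4,668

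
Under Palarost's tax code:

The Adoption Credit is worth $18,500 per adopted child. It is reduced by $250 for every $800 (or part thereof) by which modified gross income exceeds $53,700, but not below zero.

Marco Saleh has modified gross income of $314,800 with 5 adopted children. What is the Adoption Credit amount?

Adoption Credit: base = 5 × $18,500 = $92,500. income exceeds $53,700 by $261,100, which is 327 full-or-partial $800 increments; reduction = 327 × $250 = $81,750, leaving $10,750.

$10,750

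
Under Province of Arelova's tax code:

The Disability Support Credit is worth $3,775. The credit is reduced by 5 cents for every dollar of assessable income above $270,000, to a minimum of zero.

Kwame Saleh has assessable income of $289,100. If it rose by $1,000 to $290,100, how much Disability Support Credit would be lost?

At $289,100 — 5% of the $19,100 excess over $270,000 is $955; credit = $3,775 − $955 = $2,820.
At $290,100 — 5% of the $20,100 excess over $270,000 is $1,005; credit = $3,775 − $1,005 = $2,770.
Lost: $2,820 − $2,770 = $50.

$50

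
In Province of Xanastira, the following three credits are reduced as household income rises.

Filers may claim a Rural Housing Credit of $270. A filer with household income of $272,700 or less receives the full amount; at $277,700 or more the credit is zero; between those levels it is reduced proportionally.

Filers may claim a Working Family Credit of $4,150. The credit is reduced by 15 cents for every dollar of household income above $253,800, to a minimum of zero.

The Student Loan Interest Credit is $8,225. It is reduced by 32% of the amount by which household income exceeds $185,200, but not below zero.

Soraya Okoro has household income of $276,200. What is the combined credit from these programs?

$871

Rural Housing Credit: $276,200 is $3,500 into a $5,000 phase-out range, leaving 1,500/5,000 of the credit: $270 × 1,500/5,000 = $81.
Working Family Credit: 15% of the $22,400 excess over $253,800 is $3,360; credit = $4,150 − $3,360 = $790.
Student Loan Interest Credit: 32% of the $91,000 excess over $185,200 is $29,120 ≥ base, so the credit is $0.
Total: $81 + $790 + $0 = $871.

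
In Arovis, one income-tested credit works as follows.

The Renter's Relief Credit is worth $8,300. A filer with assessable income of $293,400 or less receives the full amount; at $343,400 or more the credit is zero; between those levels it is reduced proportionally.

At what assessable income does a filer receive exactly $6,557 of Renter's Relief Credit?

$6,557 is 6,557/8,300 of the full $8,300, so 1,743/8,300 of the $50,000 range has been used: income = $293,400 + $50,000 × 1,743/8,300 = $303,900.

$303,900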